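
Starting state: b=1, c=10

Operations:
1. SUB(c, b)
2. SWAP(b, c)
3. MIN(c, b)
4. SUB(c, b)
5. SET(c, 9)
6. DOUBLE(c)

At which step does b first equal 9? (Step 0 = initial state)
Step 2

Tracing b:
Initial: b = 1
After step 1: b = 1
After step 2: b = 9 ← first occurrence
After step 3: b = 9
After step 4: b = 9
After step 5: b = 9
After step 6: b = 9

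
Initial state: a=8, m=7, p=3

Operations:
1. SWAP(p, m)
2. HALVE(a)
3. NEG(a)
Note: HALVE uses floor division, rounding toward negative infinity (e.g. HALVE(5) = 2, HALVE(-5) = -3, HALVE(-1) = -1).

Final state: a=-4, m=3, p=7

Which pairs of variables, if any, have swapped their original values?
(m, p)

Comparing initial and final values:
m: 7 → 3
p: 3 → 7
a: 8 → -4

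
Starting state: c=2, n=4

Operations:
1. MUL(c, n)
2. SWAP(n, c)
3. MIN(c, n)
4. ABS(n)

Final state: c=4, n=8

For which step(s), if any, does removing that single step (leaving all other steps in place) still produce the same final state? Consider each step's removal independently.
Step(s) 3, 4

Testing removal of each single step:
Without step 1: final = c=2, n=2 (different)
Without step 2: final = c=4, n=4 (different)
Without step 3: final = c=4, n=8 (same)
Without step 4: final = c=4, n=8 (same)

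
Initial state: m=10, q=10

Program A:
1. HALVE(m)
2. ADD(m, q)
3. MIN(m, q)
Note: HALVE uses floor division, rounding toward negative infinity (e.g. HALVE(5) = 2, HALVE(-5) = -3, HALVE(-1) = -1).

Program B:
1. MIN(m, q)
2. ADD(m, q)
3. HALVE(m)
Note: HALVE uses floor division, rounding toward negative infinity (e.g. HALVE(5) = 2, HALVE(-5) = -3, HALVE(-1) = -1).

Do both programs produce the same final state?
Yes

Program A final state: m=10, q=10
Program B final state: m=10, q=10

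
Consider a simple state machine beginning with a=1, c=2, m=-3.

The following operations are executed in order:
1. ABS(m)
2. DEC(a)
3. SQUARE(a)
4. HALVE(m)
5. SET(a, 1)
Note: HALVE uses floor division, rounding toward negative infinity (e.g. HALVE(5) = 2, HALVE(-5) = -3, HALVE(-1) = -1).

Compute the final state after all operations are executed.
{a: 1, c: 2, m: 1}

Step-by-step execution:
Initial: a=1, c=2, m=-3
After step 1 (ABS(m)): a=1, c=2, m=3
After step 2 (DEC(a)): a=0, c=2, m=3
After step 3 (SQUARE(a)): a=0, c=2, m=3
After step 4 (HALVE(m)): a=0, c=2, m=1
After step 5 (SET(a, 1)): a=1, c=2, m=1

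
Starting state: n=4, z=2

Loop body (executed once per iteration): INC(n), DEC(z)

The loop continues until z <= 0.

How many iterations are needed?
2

Tracing iterations:
Initial: n=4, z=2
After iteration 1: n=5, z=1
After iteration 2: n=6, z=0
z <= 0 now holds, so the loop exits after 2 iterations.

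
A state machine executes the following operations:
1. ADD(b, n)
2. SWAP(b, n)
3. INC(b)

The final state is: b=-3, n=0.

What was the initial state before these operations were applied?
b=4, n=-4

Working backwards:
Final state: b=-3, n=0
Before step 3 (INC(b)): b=-4, n=0
Before step 2 (SWAP(b, n)): b=0, n=-4
Before step 1 (ADD(b, n)): b=4, n=-4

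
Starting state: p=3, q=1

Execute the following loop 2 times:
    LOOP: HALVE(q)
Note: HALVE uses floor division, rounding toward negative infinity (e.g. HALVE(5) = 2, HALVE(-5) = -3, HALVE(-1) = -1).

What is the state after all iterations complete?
p=3, q=0

Iteration trace:
Start: p=3, q=1
After iteration 1: p=3, q=0
After iteration 2: p=3, q=0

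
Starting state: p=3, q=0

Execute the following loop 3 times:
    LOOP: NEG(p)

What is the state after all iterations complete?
p=-3, q=0

Iteration trace:
Start: p=3, q=0
After iteration 1: p=-3, q=0
After iteration 2: p=3, q=0
After iteration 3: p=-3, q=0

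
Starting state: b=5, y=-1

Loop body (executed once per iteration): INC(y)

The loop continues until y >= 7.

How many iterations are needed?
8

Tracing iterations:
Initial: b=5, y=-1
After iteration 1: b=5, y=0
After iteration 2: b=5, y=1
After iteration 3: b=5, y=2
After iteration 4: b=5, y=3
After iteration 5: b=5, y=4
After iteration 6: b=5, y=5
After iteration 7: b=5, y=6
After iteration 8: b=5, y=7
y >= 7 now holds, so the loop exits after 8 iterations.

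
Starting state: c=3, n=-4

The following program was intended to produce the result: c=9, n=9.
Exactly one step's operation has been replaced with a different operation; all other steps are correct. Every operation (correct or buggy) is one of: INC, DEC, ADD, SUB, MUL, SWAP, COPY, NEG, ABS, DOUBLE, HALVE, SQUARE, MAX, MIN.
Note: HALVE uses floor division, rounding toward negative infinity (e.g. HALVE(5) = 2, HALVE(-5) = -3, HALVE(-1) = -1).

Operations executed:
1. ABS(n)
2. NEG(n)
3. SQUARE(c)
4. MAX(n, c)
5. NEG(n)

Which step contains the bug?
Step 5

Trace with buggy code:
Initial: c=3, n=-4
After step 1: c=3, n=4
After step 2: c=3, n=-4
After step 3: c=9, n=-4
After step 4: c=9, n=9
After step 5: c=9, n=-9
Actual final c=9, n=-9 ≠ expected c=9, n=9.
Step 5 is the only position where a single-operation replacement can produce the expected result.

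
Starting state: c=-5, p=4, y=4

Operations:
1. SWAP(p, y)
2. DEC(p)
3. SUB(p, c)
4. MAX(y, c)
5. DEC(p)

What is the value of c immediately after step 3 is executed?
c = -5

Tracing c through execution:
Initial: c = -5
After step 1 (SWAP(p, y)): c = -5
After step 2 (DEC(p)): c = -5
After step 3 (SUB(p, c)): c = -5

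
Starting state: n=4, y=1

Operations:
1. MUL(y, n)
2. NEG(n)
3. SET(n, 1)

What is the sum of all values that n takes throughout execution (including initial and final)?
5

Values of n at each step:
Initial: n = 4
After step 1: n = 4
After step 2: n = -4
After step 3: n = 1
Sum = 4 + 4 + -4 + 1 = 5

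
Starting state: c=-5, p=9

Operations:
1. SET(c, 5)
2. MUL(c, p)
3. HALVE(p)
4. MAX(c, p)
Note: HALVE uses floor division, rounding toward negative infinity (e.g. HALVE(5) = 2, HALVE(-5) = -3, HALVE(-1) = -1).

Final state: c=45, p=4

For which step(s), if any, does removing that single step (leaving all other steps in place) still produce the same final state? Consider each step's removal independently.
Step(s) 4

Testing removal of each single step:
Without step 1: final = c=4, p=4 (different)
Without step 2: final = c=5, p=4 (different)
Without step 3: final = c=45, p=9 (different)
Without step 4: final = c=45, p=4 (same)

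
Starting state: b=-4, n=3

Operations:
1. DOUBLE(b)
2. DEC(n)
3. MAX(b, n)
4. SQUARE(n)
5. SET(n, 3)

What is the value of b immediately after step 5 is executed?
b = 2

Tracing b through execution:
Initial: b = -4
After step 1 (DOUBLE(b)): b = -8
After step 2 (DEC(n)): b = -8
After step 3 (MAX(b, n)): b = 2
After step 4 (SQUARE(n)): b = 2
After step 5 (SET(n, 3)): b = 2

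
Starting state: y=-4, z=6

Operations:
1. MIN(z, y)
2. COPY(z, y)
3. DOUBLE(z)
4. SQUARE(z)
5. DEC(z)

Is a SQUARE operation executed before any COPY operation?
No

First SQUARE: step 4
First COPY: step 2
Since 4 > 2, COPY comes first.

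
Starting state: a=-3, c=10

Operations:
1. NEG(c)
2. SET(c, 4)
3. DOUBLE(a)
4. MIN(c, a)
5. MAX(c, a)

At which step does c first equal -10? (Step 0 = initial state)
Step 1

Tracing c:
Initial: c = 10
After step 1: c = -10 ← first occurrence
After step 2: c = 4
After step 3: c = 4
After step 4: c = -6
After step 5: c = -6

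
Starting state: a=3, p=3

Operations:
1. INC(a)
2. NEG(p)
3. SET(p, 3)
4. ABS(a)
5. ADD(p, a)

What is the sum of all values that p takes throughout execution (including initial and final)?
16

Values of p at each step:
Initial: p = 3
After step 1: p = 3
After step 2: p = -3
After step 3: p = 3
After step 4: p = 3
After step 5: p = 7
Sum = 3 + 3 + -3 + 3 + 3 + 7 = 16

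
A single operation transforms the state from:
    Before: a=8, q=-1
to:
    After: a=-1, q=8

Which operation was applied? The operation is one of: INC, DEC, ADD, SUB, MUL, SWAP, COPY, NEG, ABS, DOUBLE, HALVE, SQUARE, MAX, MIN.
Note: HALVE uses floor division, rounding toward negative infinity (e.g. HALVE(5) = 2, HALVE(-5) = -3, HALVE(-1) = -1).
SWAP(q, a)

Analyzing the change:
Before: a=8, q=-1
After: a=-1, q=8
Variable q changed from -1 to 8
Variable a changed from 8 to -1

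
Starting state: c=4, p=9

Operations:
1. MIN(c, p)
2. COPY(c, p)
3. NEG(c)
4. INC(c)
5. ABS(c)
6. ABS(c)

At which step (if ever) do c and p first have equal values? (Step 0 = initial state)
Step 2

c and p first become equal after step 2.

Comparing values at each step:
Initial: c=4, p=9
After step 1: c=4, p=9
After step 2: c=9, p=9 ← equal!
After step 3: c=-9, p=9
After step 4: c=-8, p=9
After step 5: c=8, p=9
After step 6: c=8, p=9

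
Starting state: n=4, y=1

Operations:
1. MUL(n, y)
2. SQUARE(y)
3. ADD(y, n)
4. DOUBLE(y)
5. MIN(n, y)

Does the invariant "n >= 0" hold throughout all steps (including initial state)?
Yes

The invariant holds at every step.

State at each step:
Initial: n=4, y=1
After step 1: n=4, y=1
After step 2: n=4, y=1
After step 3: n=4, y=5
After step 4: n=4, y=10
After step 5: n=4, y=10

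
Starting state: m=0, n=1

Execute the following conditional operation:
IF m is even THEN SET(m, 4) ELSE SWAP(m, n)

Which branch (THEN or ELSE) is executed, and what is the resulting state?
Branch: THEN, Final state: m=4, n=1

Evaluating condition: m is even
Condition is True, so THEN branch executes
After SET(m, 4): m=4, n=1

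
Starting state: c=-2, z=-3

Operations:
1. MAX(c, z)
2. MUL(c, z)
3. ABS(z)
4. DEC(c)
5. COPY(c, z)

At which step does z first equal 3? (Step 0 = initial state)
Step 3

Tracing z:
Initial: z = -3
After step 1: z = -3
After step 2: z = -3
After step 3: z = 3 ← first occurrence
After step 4: z = 3
After step 5: z = 3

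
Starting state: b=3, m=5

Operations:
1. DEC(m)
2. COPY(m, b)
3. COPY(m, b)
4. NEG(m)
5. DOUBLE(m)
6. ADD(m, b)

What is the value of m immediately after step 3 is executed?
m = 3

Tracing m through execution:
Initial: m = 5
After step 1 (DEC(m)): m = 4
After step 2 (COPY(m, b)): m = 3
After step 3 (COPY(m, b)): m = 3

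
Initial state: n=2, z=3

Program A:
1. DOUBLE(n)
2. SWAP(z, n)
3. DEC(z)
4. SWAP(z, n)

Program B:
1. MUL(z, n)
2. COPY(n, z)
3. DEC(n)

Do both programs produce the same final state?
No

Program A final state: n=3, z=3
Program B final state: n=5, z=6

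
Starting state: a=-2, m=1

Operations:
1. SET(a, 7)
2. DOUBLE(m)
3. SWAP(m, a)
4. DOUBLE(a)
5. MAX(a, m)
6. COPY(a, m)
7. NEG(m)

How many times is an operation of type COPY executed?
1

Counting COPY operations:
Step 6: COPY(a, m) ← COPY
Total: 1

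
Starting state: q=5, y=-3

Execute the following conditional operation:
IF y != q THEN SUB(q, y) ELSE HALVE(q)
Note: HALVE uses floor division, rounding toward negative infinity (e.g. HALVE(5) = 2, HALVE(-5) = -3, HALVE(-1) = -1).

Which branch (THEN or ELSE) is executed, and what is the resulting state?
Branch: THEN, Final state: q=8, y=-3

Evaluating condition: y != q
y = -3, q = 5
Condition is True, so THEN branch executes
After SUB(q, y): q=8, y=-3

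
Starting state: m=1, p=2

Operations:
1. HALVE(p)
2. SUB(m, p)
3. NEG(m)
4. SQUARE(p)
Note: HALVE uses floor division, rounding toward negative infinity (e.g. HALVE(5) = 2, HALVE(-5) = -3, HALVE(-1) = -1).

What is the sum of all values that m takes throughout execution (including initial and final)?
2

Values of m at each step:
Initial: m = 1
After step 1: m = 1
After step 2: m = 0
After step 3: m = 0
After step 4: m = 0
Sum = 1 + 1 + 0 + 0 + 0 = 2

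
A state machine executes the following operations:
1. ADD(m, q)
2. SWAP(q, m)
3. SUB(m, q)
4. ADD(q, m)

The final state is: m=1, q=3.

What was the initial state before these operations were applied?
m=-1, q=3

Working backwards:
Final state: m=1, q=3
Before step 4 (ADD(q, m)): m=1, q=2
Before step 3 (SUB(m, q)): m=3, q=2
Before step 2 (SWAP(q, m)): m=2, q=3
Before step 1 (ADD(m, q)): m=-1, q=3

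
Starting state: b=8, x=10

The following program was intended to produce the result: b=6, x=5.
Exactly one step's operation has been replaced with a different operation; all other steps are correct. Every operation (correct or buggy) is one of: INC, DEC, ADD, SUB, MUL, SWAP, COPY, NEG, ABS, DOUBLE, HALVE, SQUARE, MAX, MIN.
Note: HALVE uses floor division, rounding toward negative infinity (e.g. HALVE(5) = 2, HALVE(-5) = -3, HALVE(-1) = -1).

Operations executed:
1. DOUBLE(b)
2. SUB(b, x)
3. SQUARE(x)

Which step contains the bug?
Step 3

Trace with buggy code:
Initial: b=8, x=10
After step 1: b=16, x=10
After step 2: b=6, x=10
After step 3: b=6, x=100
Actual final b=6, x=100 ≠ expected b=6, x=5.
Step 3 is the only position where a single-operation replacement can produce the expected result.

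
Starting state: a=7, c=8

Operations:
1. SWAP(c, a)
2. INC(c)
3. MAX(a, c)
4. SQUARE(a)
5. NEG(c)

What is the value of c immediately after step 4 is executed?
c = 8

Tracing c through execution:
Initial: c = 8
After step 1 (SWAP(c, a)): c = 7
After step 2 (INC(c)): c = 8
After step 3 (MAX(a, c)): c = 8
After step 4 (SQUARE(a)): c = 8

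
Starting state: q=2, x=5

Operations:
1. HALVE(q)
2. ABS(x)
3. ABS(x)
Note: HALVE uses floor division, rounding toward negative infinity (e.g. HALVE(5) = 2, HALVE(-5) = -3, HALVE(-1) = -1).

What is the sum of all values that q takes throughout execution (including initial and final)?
5

Values of q at each step:
Initial: q = 2
After step 1: q = 1
After step 2: q = 1
After step 3: q = 1
Sum = 2 + 1 + 1 + 1 = 5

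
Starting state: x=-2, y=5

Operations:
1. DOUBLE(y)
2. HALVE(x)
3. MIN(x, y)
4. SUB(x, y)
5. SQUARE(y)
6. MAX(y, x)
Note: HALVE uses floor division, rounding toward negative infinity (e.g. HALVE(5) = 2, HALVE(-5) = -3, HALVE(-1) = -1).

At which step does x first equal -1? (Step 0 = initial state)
Step 2

Tracing x:
Initial: x = -2
After step 1: x = -2
After step 2: x = -1 ← first occurrence
After step 3: x = -1
After step 4: x = -11
After step 5: x = -11
After step 6: x = -11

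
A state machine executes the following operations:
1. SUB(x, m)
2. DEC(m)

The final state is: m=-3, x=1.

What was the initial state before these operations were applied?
m=-2, x=-1

Working backwards:
Final state: m=-3, x=1
Before step 2 (DEC(m)): m=-2, x=1
Before step 1 (SUB(x, m)): m=-2, x=-1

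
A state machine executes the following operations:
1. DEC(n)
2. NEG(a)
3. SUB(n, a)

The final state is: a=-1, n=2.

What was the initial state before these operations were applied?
a=1, n=2

Working backwards:
Final state: a=-1, n=2
Before step 3 (SUB(n, a)): a=-1, n=1
Before step 2 (NEG(a)): a=1, n=1
Before step 1 (DEC(n)): a=1, n=2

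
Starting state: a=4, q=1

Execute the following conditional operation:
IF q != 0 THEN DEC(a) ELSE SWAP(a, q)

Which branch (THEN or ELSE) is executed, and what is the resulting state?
Branch: THEN, Final state: a=3, q=1

Evaluating condition: q != 0
q = 1
Condition is True, so THEN branch executes
After DEC(a): a=3, q=1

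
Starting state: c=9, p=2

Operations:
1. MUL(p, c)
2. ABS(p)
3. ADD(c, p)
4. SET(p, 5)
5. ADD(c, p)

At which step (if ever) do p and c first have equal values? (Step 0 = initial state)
Never

p and c never become equal during execution.

Comparing values at each step:
Initial: p=2, c=9
After step 1: p=18, c=9
After step 2: p=18, c=9
After step 3: p=18, c=27
After step 4: p=5, c=27
After step 5: p=5, c=32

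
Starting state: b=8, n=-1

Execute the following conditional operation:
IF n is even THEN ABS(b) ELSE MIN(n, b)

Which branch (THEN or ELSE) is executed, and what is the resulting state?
Branch: ELSE, Final state: b=8, n=-1

Evaluating condition: n is even
Condition is False, so ELSE branch executes
After MIN(n, b): b=8, n=-1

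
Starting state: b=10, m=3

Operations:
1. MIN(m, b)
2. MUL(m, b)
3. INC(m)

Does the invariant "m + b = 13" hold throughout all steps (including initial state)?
No, violated after step 2

The invariant is violated after step 2.

State at each step:
Initial: b=10, m=3
After step 1: b=10, m=3
After step 2: b=10, m=30
After step 3: b=10, m=31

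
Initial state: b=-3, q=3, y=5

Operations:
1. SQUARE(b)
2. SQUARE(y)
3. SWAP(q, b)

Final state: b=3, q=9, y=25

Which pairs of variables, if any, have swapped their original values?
None

Comparing initial and final values:
b: -3 → 3
y: 5 → 25
q: 3 → 9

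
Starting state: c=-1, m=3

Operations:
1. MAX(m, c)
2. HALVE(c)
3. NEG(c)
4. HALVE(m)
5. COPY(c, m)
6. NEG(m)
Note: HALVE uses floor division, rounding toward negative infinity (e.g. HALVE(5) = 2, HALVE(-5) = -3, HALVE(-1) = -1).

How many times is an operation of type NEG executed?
2

Counting NEG operations:
Step 3: NEG(c) ← NEG
Step 6: NEG(m) ← NEG
Total: 2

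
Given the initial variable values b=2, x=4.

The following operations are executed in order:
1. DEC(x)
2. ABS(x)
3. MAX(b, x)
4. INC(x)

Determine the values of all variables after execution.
{b: 3, x: 4}

Step-by-step execution:
Initial: b=2, x=4
After step 1 (DEC(x)): b=2, x=3
After step 2 (ABS(x)): b=2, x=3
After step 3 (MAX(b, x)): b=3, x=3
After step 4 (INC(x)): b=3, x=4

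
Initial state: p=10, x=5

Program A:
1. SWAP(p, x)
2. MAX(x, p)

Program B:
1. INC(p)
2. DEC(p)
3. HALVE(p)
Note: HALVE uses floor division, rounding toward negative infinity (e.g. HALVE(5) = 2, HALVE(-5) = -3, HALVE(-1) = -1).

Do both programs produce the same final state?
No

Program A final state: p=5, x=10
Program B final state: p=5, x=5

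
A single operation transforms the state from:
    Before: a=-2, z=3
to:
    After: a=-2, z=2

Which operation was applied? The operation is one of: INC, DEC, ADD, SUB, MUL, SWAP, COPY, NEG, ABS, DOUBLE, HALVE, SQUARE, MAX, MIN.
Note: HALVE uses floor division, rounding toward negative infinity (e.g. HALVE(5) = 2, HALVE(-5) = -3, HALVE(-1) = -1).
DEC(z)

Analyzing the change:
Before: a=-2, z=3
After: a=-2, z=2
Variable z changed from 3 to 2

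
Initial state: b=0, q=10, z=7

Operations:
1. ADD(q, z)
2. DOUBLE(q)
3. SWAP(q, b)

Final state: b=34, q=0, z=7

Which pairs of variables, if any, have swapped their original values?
None

Comparing initial and final values:
b: 0 → 34
q: 10 → 0
z: 7 → 7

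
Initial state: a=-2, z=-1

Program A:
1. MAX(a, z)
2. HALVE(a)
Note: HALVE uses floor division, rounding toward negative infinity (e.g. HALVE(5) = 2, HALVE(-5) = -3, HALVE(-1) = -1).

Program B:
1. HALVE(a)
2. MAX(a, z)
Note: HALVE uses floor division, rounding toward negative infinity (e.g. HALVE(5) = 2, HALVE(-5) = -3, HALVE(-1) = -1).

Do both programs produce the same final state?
Yes

Program A final state: a=-1, z=-1
Program B final state: a=-1, z=-1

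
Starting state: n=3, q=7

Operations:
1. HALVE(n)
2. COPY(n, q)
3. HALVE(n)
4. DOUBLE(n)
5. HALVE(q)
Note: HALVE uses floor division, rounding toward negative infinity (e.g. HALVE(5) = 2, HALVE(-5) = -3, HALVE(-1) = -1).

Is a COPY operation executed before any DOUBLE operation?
Yes

First COPY: step 2
First DOUBLE: step 4
Since 2 < 4, COPY comes first.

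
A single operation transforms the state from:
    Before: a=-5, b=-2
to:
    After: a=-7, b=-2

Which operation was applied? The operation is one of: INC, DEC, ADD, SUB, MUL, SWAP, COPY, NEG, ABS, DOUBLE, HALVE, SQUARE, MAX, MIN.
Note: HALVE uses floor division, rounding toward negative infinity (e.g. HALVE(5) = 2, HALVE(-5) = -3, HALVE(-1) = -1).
ADD(a, b)

Analyzing the change:
Before: a=-5, b=-2
After: a=-7, b=-2
Variable a changed from -5 to -7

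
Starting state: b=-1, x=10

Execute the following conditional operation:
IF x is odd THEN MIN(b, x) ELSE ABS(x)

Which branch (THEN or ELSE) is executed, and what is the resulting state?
Branch: ELSE, Final state: b=-1, x=10

Evaluating condition: x is odd
Condition is False, so ELSE branch executes
After ABS(x): b=-1, x=10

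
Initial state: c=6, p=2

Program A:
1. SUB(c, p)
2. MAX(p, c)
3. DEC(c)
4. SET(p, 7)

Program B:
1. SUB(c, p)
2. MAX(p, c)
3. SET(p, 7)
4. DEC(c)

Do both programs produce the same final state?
Yes

Program A final state: c=3, p=7
Program B final state: c=3, p=7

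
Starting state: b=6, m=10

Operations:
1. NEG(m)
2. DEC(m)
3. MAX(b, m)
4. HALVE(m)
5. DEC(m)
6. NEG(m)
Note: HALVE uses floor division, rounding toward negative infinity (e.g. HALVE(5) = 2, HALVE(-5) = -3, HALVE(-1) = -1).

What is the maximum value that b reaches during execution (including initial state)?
6

Values of b at each step:
Initial: b = 6 ← maximum
After step 1: b = 6
After step 2: b = 6
After step 3: b = 6
After step 4: b = 6
After step 5: b = 6
After step 6: b = 6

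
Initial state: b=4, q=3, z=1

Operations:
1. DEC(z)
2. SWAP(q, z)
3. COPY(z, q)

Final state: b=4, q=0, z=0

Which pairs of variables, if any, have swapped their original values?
None

Comparing initial and final values:
b: 4 → 4
q: 3 → 0
z: 1 → 0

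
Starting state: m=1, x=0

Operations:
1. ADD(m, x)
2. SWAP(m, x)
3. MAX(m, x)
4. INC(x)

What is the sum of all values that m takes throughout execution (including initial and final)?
4

Values of m at each step:
Initial: m = 1
After step 1: m = 1
After step 2: m = 0
After step 3: m = 1
After step 4: m = 1
Sum = 1 + 1 + 0 + 1 + 1 = 4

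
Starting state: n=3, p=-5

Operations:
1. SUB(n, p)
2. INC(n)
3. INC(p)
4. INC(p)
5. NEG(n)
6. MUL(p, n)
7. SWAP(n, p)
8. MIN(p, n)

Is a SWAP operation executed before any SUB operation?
No

First SWAP: step 7
First SUB: step 1
Since 7 > 1, SUB comes first.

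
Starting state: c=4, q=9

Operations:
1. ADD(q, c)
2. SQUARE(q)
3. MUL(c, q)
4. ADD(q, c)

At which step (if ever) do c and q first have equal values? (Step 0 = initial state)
Never

c and q never become equal during execution.

Comparing values at each step:
Initial: c=4, q=9
After step 1: c=4, q=13
After step 2: c=4, q=169
After step 3: c=676, q=169
After step 4: c=676, q=845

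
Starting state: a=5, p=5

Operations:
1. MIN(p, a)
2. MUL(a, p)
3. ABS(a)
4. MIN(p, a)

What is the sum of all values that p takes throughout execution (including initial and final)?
25

Values of p at each step:
Initial: p = 5
After step 1: p = 5
After step 2: p = 5
After step 3: p = 5
After step 4: p = 5
Sum = 5 + 5 + 5 + 5 + 5 = 25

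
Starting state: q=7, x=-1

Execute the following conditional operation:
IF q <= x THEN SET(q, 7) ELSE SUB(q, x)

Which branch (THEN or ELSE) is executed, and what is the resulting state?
Branch: ELSE, Final state: q=8, x=-1

Evaluating condition: q <= x
q = 7, x = -1
Condition is False, so ELSE branch executes
After SUB(q, x): q=8, x=-1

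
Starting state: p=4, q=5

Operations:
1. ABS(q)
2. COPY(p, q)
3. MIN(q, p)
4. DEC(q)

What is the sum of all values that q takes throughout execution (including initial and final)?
24

Values of q at each step:
Initial: q = 5
After step 1: q = 5
After step 2: q = 5
After step 3: q = 5
After step 4: q = 4
Sum = 5 + 5 + 5 + 5 + 4 = 24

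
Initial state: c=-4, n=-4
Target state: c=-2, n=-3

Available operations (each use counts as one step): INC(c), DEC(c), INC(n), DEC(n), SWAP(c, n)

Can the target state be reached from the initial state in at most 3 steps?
Yes

Path (3 steps): INC(c) → INC(c) → INC(n)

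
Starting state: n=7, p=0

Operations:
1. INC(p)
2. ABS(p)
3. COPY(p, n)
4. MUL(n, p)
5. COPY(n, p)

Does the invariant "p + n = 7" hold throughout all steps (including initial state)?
No, violated after step 1

The invariant is violated after step 1.

State at each step:
Initial: n=7, p=0
After step 1: n=7, p=1
After step 2: n=7, p=1
After step 3: n=7, p=7
After step 4: n=49, p=7
After step 5: n=7, p=7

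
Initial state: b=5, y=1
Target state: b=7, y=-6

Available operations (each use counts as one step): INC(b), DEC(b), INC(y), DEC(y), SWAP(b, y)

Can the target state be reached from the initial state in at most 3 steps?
No

The target state cannot be reached within 3 steps.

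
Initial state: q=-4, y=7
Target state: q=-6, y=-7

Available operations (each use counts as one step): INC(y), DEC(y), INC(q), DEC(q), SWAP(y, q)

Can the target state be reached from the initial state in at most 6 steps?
No

The target state cannot be reached within 6 steps.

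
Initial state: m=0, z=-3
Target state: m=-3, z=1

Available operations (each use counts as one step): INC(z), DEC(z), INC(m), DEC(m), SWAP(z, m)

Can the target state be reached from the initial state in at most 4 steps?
Yes

Path (2 steps): INC(m) → SWAP(z, m)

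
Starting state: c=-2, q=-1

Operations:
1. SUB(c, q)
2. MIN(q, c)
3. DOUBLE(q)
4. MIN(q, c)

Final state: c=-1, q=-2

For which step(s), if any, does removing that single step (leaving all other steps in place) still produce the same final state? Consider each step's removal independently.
Step(s) 2, 4

Testing removal of each single step:
Without step 1: final = c=-2, q=-4 (different)
Without step 2: final = c=-1, q=-2 (same)
Without step 3: final = c=-1, q=-1 (different)
Without step 4: final = c=-1, q=-2 (same)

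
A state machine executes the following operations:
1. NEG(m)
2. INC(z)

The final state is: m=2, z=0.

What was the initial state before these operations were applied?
m=-2, z=-1

Working backwards:
Final state: m=2, z=0
Before step 2 (INC(z)): m=2, z=-1
Before step 1 (NEG(m)): m=-2, z=-1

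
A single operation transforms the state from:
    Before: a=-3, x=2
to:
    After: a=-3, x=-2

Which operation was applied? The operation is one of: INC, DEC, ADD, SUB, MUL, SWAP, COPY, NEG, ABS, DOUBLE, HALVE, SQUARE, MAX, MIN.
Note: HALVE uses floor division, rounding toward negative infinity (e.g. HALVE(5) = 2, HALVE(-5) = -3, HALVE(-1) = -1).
NEG(x)

Analyzing the change:
Before: a=-3, x=2
After: a=-3, x=-2
Variable x changed from 2 to -2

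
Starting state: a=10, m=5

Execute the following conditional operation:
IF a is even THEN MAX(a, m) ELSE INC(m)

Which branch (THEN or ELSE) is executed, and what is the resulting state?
Branch: THEN, Final state: a=10, m=5

Evaluating condition: a is even
Condition is True, so THEN branch executes
After MAX(a, m): a=10, m=5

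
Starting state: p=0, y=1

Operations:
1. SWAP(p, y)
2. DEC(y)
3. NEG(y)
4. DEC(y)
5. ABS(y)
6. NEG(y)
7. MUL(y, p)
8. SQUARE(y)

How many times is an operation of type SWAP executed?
1

Counting SWAP operations:
Step 1: SWAP(p, y) ← SWAP
Total: 1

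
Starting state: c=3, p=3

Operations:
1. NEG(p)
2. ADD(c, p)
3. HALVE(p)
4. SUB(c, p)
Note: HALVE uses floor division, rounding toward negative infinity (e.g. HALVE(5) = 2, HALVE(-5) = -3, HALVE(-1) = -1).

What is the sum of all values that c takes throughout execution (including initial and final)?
8

Values of c at each step:
Initial: c = 3
After step 1: c = 3
After step 2: c = 0
After step 3: c = 0
After step 4: c = 2
Sum = 3 + 3 + 0 + 0 + 2 = 8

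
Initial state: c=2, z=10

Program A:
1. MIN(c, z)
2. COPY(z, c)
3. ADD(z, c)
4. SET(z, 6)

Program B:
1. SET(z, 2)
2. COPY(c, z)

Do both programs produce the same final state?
No

Program A final state: c=2, z=6
Program B final state: c=2, z=2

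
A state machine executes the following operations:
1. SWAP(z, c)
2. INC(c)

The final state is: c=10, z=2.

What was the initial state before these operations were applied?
c=2, z=9

Working backwards:
Final state: c=10, z=2
Before step 2 (INC(c)): c=9, z=2
Before step 1 (SWAP(z, c)): c=2, z=9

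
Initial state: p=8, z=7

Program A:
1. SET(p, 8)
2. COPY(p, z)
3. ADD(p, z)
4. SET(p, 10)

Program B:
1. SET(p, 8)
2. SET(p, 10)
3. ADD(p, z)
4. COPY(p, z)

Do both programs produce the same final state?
No

Program A final state: p=10, z=7
Program B final state: p=7, z=7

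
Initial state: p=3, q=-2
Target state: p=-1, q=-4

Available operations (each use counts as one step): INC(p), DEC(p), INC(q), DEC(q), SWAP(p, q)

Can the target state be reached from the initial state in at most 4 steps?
No

The target state cannot be reached within 4 steps.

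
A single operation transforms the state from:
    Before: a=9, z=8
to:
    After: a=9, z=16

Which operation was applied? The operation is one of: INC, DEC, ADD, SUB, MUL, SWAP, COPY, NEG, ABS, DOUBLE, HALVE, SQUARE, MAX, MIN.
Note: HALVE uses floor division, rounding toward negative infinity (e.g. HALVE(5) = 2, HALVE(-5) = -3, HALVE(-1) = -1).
DOUBLE(z)

Analyzing the change:
Before: a=9, z=8
After: a=9, z=16
Variable z changed from 8 to 16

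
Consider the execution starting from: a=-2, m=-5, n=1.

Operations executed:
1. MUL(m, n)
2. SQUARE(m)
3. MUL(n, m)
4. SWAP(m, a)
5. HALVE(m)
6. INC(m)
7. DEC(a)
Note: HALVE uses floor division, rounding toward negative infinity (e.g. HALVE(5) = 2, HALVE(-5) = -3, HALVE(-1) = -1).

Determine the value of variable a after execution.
a = 24

Tracing execution:
Step 1: MUL(m, n) → a = -2
Step 2: SQUARE(m) → a = -2
Step 3: MUL(n, m) → a = -2
Step 4: SWAP(m, a) → a = 25
Step 5: HALVE(m) → a = 25
Step 6: INC(m) → a = 25
Step 7: DEC(a) → a = 24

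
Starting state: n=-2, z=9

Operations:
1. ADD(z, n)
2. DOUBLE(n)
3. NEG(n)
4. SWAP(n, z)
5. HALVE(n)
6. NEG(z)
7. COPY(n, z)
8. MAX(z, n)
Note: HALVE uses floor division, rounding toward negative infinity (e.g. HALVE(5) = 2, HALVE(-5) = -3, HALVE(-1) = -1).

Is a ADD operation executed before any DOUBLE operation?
Yes

First ADD: step 1
First DOUBLE: step 2
Since 1 < 2, ADD comes first.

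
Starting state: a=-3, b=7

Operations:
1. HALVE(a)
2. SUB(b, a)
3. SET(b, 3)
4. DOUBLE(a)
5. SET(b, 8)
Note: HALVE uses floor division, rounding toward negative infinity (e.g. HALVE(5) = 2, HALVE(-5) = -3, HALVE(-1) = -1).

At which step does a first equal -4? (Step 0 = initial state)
Step 4

Tracing a:
Initial: a = -3
After step 1: a = -2
After step 2: a = -2
After step 3: a = -2
After step 4: a = -4 ← first occurrence
After step 5: a = -4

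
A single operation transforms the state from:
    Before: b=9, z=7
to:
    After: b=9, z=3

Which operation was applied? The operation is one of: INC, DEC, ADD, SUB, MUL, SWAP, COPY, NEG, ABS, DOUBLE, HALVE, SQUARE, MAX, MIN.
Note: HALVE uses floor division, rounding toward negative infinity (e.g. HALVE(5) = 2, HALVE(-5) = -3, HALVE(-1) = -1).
HALVE(z)

Analyzing the change:
Before: b=9, z=7
After: b=9, z=3
Variable z changed from 7 to 3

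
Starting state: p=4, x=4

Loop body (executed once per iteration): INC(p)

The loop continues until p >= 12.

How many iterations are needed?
8

Tracing iterations:
Initial: p=4, x=4
After iteration 1: p=5, x=4
After iteration 2: p=6, x=4
After iteration 3: p=7, x=4
After iteration 4: p=8, x=4
After iteration 5: p=9, x=4
After iteration 6: p=10, x=4
After iteration 7: p=11, x=4
After iteration 8: p=12, x=4
p >= 12 now holds, so the loop exits after 8 iterations.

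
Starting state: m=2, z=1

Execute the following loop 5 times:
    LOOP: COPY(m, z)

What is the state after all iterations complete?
m=1, z=1

Iteration trace:
Start: m=2, z=1
After iteration 1: m=1, z=1
After iteration 2: m=1, z=1
After iteration 3: m=1, z=1
After iteration 4: m=1, z=1
After iteration 5: m=1, z=1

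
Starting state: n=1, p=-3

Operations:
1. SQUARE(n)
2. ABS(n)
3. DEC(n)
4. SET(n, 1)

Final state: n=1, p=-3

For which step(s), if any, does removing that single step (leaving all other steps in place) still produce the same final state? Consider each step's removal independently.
Step(s) 1, 2, 3

Testing removal of each single step:
Without step 1: final = n=1, p=-3 (same)
Without step 2: final = n=1, p=-3 (same)
Without step 3: final = n=1, p=-3 (same)
Without step 4: final = n=0, p=-3 (different)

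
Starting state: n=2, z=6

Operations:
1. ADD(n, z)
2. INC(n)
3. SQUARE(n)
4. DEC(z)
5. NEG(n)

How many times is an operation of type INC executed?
1

Counting INC operations:
Step 2: INC(n) ← INC
Total: 1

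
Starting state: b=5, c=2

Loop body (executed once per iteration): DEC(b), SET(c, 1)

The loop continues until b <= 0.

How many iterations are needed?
5

Tracing iterations:
Initial: b=5, c=2
After iteration 1: b=4, c=1
After iteration 2: b=3, c=1
After iteration 3: b=2, c=1
After iteration 4: b=1, c=1
After iteration 5: b=0, c=1
b <= 0 now holds, so the loop exits after 5 iterations.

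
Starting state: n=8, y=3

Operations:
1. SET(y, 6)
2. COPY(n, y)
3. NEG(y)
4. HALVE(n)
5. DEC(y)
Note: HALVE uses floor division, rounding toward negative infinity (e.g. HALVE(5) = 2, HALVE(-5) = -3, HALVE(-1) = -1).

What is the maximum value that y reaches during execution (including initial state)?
6

Values of y at each step:
Initial: y = 3
After step 1: y = 6 ← maximum
After step 2: y = 6
After step 3: y = -6
After step 4: y = -6
After step 5: y = -7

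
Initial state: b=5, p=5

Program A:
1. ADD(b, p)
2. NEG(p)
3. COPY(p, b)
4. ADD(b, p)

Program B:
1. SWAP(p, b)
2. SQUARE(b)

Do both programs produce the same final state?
No

Program A final state: b=20, p=10
Program B final state: b=25, p=5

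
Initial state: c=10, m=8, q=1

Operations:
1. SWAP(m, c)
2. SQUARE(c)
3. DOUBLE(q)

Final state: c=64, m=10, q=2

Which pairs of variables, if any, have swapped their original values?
None

Comparing initial and final values:
m: 8 → 10
q: 1 → 2
c: 10 → 64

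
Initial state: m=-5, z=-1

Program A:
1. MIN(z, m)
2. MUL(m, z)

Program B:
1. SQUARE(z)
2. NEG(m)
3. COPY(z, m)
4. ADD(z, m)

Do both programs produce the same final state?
No

Program A final state: m=25, z=-5
Program B final state: m=5, z=10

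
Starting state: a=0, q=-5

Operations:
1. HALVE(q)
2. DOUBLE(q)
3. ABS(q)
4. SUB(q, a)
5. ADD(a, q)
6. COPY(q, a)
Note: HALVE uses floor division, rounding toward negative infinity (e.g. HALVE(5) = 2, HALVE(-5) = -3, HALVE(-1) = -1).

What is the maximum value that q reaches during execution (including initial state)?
6

Values of q at each step:
Initial: q = -5
After step 1: q = -3
After step 2: q = -6
After step 3: q = 6 ← maximum
After step 4: q = 6
After step 5: q = 6
After step 6: q = 6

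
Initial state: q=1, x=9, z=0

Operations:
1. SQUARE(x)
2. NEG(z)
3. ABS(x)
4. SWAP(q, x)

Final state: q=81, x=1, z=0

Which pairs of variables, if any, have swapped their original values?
None

Comparing initial and final values:
x: 9 → 1
q: 1 → 81
z: 0 → 0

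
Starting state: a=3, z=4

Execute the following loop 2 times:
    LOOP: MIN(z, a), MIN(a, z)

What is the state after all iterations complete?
a=3, z=3

Iteration trace:
Start: a=3, z=4
After iteration 1: a=3, z=3
After iteration 2: a=3, z=3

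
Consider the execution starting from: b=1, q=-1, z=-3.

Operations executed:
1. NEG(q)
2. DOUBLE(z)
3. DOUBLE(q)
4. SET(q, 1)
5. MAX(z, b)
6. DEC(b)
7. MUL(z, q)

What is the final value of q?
q = 1

Tracing execution:
Step 1: NEG(q) → q = 1
Step 2: DOUBLE(z) → q = 1
Step 3: DOUBLE(q) → q = 2
Step 4: SET(q, 1) → q = 1
Step 5: MAX(z, b) → q = 1
Step 6: DEC(b) → q = 1
Step 7: MUL(z, q) → q = 1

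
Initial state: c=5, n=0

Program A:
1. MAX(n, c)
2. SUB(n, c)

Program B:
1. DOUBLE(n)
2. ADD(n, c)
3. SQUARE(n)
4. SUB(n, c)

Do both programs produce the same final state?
No

Program A final state: c=5, n=0
Program B final state: c=5, n=20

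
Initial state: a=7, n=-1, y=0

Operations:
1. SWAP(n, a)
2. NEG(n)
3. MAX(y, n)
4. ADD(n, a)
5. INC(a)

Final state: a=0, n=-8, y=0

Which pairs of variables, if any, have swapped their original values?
None

Comparing initial and final values:
a: 7 → 0
y: 0 → 0
n: -1 → -8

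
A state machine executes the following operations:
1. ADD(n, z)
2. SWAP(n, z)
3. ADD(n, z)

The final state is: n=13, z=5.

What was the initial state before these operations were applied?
n=-3, z=8

Working backwards:
Final state: n=13, z=5
Before step 3 (ADD(n, z)): n=8, z=5
Before step 2 (SWAP(n, z)): n=5, z=8
Before step 1 (ADD(n, z)): n=-3, z=8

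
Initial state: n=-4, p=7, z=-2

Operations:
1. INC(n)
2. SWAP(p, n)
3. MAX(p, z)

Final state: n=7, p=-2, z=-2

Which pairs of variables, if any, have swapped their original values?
None

Comparing initial and final values:
z: -2 → -2
n: -4 → 7
p: 7 → -2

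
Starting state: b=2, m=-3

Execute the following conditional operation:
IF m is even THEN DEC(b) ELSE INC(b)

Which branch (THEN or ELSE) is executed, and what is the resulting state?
Branch: ELSE, Final state: b=3, m=-3

Evaluating condition: m is even
Condition is False, so ELSE branch executes
After INC(b): b=3, m=-3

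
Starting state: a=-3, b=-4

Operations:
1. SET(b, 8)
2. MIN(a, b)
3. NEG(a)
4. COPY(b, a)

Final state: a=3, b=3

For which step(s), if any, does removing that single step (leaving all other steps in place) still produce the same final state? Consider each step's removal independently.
Step(s) 2

Testing removal of each single step:
Without step 1: final = a=4, b=4 (different)
Without step 2: final = a=3, b=3 (same)
Without step 3: final = a=-3, b=-3 (different)
Without step 4: final = a=3, b=8 (different)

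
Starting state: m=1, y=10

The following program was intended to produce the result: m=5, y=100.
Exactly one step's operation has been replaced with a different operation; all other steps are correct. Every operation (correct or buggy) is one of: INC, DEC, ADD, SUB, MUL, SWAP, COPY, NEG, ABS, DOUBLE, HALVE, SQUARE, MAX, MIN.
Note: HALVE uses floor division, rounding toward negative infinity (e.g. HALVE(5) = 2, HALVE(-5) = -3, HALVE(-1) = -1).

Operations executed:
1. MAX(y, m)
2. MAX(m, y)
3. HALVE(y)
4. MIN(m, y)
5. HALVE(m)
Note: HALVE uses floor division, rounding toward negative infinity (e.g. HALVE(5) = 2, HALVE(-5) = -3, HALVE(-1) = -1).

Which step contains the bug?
Step 3

Trace with buggy code:
Initial: m=1, y=10
After step 1: m=1, y=10
After step 2: m=10, y=10
After step 3: m=10, y=5
After step 4: m=5, y=5
After step 5: m=2, y=5
Actual final m=2, y=5 ≠ expected m=5, y=100.
Step 3 is the only position where a single-operation replacement can produce the expected result.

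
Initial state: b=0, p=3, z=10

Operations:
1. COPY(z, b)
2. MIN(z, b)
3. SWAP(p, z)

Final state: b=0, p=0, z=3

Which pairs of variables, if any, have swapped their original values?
None

Comparing initial and final values:
p: 3 → 0
b: 0 → 0
z: 10 → 3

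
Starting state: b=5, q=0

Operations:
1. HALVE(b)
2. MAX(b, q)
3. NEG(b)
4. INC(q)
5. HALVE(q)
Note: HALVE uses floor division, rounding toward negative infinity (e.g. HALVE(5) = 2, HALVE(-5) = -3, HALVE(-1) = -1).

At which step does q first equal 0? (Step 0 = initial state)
Step 0

Tracing q:
Initial: q = 0 ← first occurrence
After step 1: q = 0
After step 2: q = 0
After step 3: q = 0
After step 4: q = 1
After step 5: q = 0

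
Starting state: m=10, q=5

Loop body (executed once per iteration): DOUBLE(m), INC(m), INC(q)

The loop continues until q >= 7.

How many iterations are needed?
2

Tracing iterations:
Initial: m=10, q=5
After iteration 1: m=21, q=6
After iteration 2: m=43, q=7
q >= 7 now holds, so the loop exits after 2 iterations.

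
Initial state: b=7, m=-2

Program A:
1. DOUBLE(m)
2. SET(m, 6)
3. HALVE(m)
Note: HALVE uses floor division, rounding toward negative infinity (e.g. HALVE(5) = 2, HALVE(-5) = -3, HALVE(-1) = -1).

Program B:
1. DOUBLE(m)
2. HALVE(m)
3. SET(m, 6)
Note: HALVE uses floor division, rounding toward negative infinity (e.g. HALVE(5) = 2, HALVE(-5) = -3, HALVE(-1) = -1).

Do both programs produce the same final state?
No

Program A final state: b=7, m=3
Program B final state: b=7, m=6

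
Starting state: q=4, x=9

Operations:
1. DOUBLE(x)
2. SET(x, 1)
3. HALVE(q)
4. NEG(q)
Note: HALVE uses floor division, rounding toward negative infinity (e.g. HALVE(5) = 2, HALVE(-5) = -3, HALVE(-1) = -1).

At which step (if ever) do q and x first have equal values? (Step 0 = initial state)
Never

q and x never become equal during execution.

Comparing values at each step:
Initial: q=4, x=9
After step 1: q=4, x=18
After step 2: q=4, x=1
After step 3: q=2, x=1
After step 4: q=-2, x=1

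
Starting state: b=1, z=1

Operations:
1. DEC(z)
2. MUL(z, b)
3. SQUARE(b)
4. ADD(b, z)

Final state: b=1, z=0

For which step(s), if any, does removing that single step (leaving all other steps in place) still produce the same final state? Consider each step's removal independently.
Step(s) 2, 3, 4

Testing removal of each single step:
Without step 1: final = b=2, z=1 (different)
Without step 2: final = b=1, z=0 (same)
Without step 3: final = b=1, z=0 (same)
Without step 4: final = b=1, z=0 (same)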